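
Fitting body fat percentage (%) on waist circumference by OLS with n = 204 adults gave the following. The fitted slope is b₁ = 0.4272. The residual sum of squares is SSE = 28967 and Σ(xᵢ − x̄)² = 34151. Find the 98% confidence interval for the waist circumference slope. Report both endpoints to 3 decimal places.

MSE = SSE/(n − 2) = 28967/202 = 143.401.
SE(b₁) = √(MSE/Sₓₓ) = √(143.401/34151) = 0.0647999.
df = n − 2 = 202.
t* = t_{0.01, 202} = 2.34495.
Margin = t* × SE = 2.34495 × 0.0647999 = 0.15195.
CI: 0.4272 ± 0.15195 → (0.275, 0.579).
With 98% confidence, each one-unit increase in waist circumference is associated with a change of between 0.275 and 0.579 % in body fat percentage.

(0.275, 0.579)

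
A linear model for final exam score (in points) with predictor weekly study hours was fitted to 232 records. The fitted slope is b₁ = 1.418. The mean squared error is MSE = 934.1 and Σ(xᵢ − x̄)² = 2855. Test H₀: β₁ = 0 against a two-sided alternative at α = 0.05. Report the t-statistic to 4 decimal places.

t = 2.4790

SE(b₁) = √(MSE/Sₓₓ) = √(934.1/2855) = 0.571997.
t = 1.418 / 0.571997 = 2.4790.
df = n − 2 = 230.
Two-sided p ≈ 0.0139, which is < 0.05, so reject H₀.
There is evidence that weekly study hours is associated with final exam score.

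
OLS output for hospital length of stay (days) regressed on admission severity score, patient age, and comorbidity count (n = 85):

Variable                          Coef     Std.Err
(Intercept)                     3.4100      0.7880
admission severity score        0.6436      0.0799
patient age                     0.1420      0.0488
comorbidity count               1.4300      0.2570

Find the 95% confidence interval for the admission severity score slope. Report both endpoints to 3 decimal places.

Read off: b = 0.6436, SE = 0.0799 for admission severity score.
df = n − k − 1 = 85 − 3 − 1 = 81.
t* = t_{0.025, 81} = 1.989686.
Margin = t* × SE = 1.989686 × 0.0799 = 0.15898.
CI: 0.6436 ± 0.15898 → (0.485, 0.803).

(0.485, 0.803)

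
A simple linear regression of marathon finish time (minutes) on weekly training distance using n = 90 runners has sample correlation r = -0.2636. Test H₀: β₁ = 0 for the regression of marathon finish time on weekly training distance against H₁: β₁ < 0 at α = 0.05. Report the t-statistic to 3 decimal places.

t = -2.563

t = r·√(n − 2)/√(1 − r²) = -0.2636·√88/√0.930515 = -2.563.
df = n − 2 = 88.
One-sided p ≈ 0.0060, which is < 0.05, so reject H₀.
There is evidence of a linear association between weekly training distance and marathon finish time.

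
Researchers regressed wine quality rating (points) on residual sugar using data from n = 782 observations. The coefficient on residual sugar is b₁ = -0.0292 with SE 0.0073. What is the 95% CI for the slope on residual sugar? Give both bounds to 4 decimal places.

df = n − 2 = 782 − 2 = 780.
t* = t_{0.025, 780} = 1.96301.
Margin = t* × SE = 1.96301 × 0.0073 = 0.014330.
CI: -0.0292 ± 0.014330 → (-0.0435, -0.0149).
With 95% confidence, each one-unit increase in residual sugar is associated with a change of between -0.0435 and -0.0149 points in wine quality rating.

(-0.0435, -0.0149)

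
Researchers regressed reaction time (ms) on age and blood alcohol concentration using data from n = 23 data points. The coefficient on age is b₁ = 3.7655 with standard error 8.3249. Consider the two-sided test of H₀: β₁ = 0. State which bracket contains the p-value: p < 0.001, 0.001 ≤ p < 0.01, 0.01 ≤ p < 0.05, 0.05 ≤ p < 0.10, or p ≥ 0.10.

p ≥ 0.10

t = 3.7655 / 8.3249 = 0.452.
df = n − k − 1 = 23 − 2 − 1 = 20.
Two-sided p = 2·P(T_{20} > |t|) ≈ 0.6559.
So p ≥ 0.10.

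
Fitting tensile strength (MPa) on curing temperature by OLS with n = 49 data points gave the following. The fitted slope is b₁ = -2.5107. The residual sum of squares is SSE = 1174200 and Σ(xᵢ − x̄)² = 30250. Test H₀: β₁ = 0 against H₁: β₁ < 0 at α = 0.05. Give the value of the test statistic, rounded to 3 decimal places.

t = -2.763

MSE = SSE/(n − 2) = 1174200/47 = 24983.
SE(b₁) = √(MSE/Sₓₓ) = √(24983/30250) = 0.908781.
t = -2.5107 / 0.908781 = -2.763.
df = n − 2 = 47.
One-sided p ≈ 0.0041, which is < 0.05, so reject H₀.
There is evidence that the true slope on curing temperature is negative.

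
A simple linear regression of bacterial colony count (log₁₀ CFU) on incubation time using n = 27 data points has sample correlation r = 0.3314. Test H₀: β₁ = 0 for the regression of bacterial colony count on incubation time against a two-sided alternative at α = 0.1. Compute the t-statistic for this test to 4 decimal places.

t = 1.7562

t = r·√(n − 2)/√(1 − r²) = 0.3314·√25/√0.890174 = 1.7562.
df = n − 2 = 25.
Two-sided p ≈ 0.0913, which is < 0.1, so reject H₀.
There is evidence of a linear association between incubation time and bacterial colony count.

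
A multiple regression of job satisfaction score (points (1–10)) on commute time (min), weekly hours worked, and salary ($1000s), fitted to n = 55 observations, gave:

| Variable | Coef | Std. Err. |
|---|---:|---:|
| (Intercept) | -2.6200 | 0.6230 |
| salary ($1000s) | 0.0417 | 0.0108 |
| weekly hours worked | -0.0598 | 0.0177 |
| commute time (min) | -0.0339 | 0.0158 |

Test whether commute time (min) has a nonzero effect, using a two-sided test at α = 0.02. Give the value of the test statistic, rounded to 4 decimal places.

Read off: b = -0.0339, SE = 0.0158 for commute time (min).
H₀: β₁ = 0 vs H₁: β₁ ≠ 0.
t = -0.0339 / 0.0158 = -2.1456.
df = n − k − 1 = 55 − 3 − 1 = 51.
Two-sided p ≈ 0.0367, which is ≥ 0.02, so fail to reject H₀.
The data do not give significant evidence of an association between commute time (min) and job satisfaction score, after adjusting for the other predictors.

t = -2.1456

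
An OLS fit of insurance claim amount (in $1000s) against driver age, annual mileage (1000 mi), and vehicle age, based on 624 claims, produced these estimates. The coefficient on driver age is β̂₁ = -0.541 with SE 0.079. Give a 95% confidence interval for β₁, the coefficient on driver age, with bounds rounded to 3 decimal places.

df = n − k − 1 = 624 − 3 − 1 = 620.
t* = t_{0.025, 620} = 1.963798.
Margin = t* × SE = 1.963798 × 0.079 = 0.15514.
CI: -0.541 ± 0.15514 → (-0.696, -0.386).
With 95% confidence, each one-unit increase in driver age is associated with a change of between -0.696 and -0.386 $1000s in insurance claim amount, holding the other predictors fixed.

(-0.696, -0.386)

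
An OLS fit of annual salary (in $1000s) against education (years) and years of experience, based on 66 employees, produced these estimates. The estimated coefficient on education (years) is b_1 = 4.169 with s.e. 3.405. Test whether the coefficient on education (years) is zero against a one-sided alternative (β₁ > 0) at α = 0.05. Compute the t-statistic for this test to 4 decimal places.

t = 1.2244

H₀: β₁ = 0 vs H₁: β₁ > 0.
t = (b_1 − β₁⁰)/SE = 4.169 / 3.405 = 1.2244.
df = n − k − 1 = 66 − 2 − 1 = 63.
One-sided p ≈ 0.1127, which is ≥ 0.05, so fail to reject H₀.
The data do not give significant evidence that the true slope on education (years) is positive, holding the other predictors fixed.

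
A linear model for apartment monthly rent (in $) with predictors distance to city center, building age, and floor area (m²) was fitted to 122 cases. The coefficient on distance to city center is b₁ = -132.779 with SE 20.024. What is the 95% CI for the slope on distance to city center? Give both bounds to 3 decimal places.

df = n − k − 1 = 122 − 3 − 1 = 118.
t* = t_{0.025, 118} = 1.980272.
Margin = t* × SE = 1.980272 × 20.024 = 39.65297.
CI: -132.779 ± 39.65297 → (-172.432, -93.126).
With 95% confidence, each one-unit increase in distance to city center is associated with a change of between -172.432 and -93.126 $ in apartment monthly rent, holding the other predictors fixed.

(-172.432, -93.126)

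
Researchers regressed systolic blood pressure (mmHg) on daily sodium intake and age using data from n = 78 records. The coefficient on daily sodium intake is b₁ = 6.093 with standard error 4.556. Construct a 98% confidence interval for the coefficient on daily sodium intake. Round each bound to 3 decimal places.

df = n − k − 1 = 78 − 2 − 1 = 75.
t* = t_{0.01, 75} = 2.377102.
Margin = t* × SE = 2.377102 × 4.556 = 10.83008.
CI: 6.093 ± 10.83008 → (-4.737, 16.923).
With 98% confidence, each one-unit increase in daily sodium intake is associated with a change of between -4.737 and 16.923 mmHg in systolic blood pressure, holding the other predictors fixed.

(-4.737, 16.923)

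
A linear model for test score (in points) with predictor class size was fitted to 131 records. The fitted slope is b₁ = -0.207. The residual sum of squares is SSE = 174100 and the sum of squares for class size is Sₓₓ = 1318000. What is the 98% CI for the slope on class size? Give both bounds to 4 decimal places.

MSE = SSE/(n − 2) = 174100/129 = 1349.61.
SE(b₁) = √(MSE/Sₓₓ) = √(1349.61/1318000) = 0.0319998.
df = n − 2 = 129.
t* = t_{0.01, 129} = 2.355602.
Margin = t* × SE = 2.355602 × 0.0319998 = 0.075379.
CI: -0.207 ± 0.075379 → (-0.2824, -0.1316).
With 98% confidence, each one-unit increase in class size is associated with a change of between -0.2824 and -0.1316 points in test score.

(-0.2824, -0.1316)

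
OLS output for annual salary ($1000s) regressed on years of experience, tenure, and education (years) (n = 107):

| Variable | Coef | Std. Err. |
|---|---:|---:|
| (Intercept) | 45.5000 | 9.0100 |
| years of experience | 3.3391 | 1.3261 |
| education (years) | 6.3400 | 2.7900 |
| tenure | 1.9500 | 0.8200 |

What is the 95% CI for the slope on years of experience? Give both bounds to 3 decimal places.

Read off: b = 3.3391, SE = 1.3261 for years of experience.
df = n − k − 1 = 107 − 3 − 1 = 103.
t* = t_{0.025, 103} = 1.983264.
Margin = t* × SE = 1.983264 × 1.3261 = 2.63001.
CI: 3.3391 ± 2.63001 → (0.709, 5.969).

(0.709, 5.969)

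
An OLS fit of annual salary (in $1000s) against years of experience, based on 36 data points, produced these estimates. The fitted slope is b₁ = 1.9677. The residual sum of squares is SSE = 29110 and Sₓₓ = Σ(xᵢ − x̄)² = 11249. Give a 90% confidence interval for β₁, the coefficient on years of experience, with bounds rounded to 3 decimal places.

MSE = SSE/(n − 2) = 29110/34 = 856.176.
SE(b₁) = √(MSE/Sₓₓ) = √(856.176/11249) = 0.275883.
df = n − 2 = 34.
t* = t_{0.05, 34} = 1.690924.
Margin = t* × SE = 1.690924 × 0.275883 = 0.46650.
CI: 1.9677 ± 0.46650 → (1.501, 2.434).
With 90% confidence, each one-unit increase in years of experience is associated with a change of between 1.501 and 2.434 $1000s in annual salary.

(1.501, 2.434)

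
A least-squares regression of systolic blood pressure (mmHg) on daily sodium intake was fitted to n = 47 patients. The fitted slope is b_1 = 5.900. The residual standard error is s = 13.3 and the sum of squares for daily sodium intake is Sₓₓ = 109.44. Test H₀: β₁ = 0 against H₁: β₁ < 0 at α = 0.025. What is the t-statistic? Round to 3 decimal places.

t = 4.641

SE(b_1) = s/√Sₓₓ = 13.3/√109.44 = 1.27135.
t = 5.900 / 1.27135 = 4.641.
df = n − 2 = 45.
One-sided p ≈ 1.0000, which is ≥ 0.025, so fail to reject H₀.
The data do not give significant evidence that the true slope on daily sodium intake is negative.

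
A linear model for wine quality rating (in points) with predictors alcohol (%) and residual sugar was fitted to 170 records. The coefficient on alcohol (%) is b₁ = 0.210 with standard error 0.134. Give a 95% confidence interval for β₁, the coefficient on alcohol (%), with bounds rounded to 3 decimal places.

df = n − k − 1 = 170 − 2 − 1 = 167.
t* = t_{0.025, 167} = 1.974271.
Margin = t* × SE = 1.974271 × 0.134 = 0.26455.
CI: 0.210 ± 0.26455 → (-0.055, 0.475).
With 95% confidence, each one-unit increase in alcohol (%) is associated with a change of between -0.055 and 0.475 points in wine quality rating, holding the other predictors fixed.

(-0.055, 0.475)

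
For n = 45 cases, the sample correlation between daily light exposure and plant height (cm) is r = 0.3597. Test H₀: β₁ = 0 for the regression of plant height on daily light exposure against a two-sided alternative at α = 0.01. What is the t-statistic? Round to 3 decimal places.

t = 2.528

t = r·√(n − 2)/√(1 − r²) = 0.3597·√43/√0.870616 = 2.528.
df = n − 2 = 43.
Two-sided p ≈ 0.0152, which is ≥ 0.01, so fail to reject H₀.
The data do not give significant evidence of a linear association between daily light exposure and plant height.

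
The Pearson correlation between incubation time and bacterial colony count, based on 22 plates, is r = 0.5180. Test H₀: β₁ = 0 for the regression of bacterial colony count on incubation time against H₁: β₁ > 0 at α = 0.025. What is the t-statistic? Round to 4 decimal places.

t = 2.7082

t = r·√(n − 2)/√(1 − r²) = 0.5180·√20/√0.731676 = 2.7082.
df = n − 2 = 20.
One-sided p ≈ 0.0068, which is < 0.025, so reject H₀.
There is evidence of a linear association between incubation time and bacterial colony count.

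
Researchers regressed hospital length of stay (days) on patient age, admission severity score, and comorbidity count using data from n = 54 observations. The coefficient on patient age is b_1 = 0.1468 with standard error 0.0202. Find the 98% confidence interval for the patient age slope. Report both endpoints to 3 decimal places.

df = n − k − 1 = 54 − 3 − 1 = 50.
t* = t_{0.01, 50} = 2.403272.
Margin = t* × SE = 2.403272 × 0.0202 = 0.04855.
CI: 0.1468 ± 0.04855 → (0.098, 0.195).
With 98% confidence, each one-unit increase in patient age is associated with a change of between 0.098 and 0.195 days in hospital length of stay, holding the other predictors fixed.

(0.098, 0.195)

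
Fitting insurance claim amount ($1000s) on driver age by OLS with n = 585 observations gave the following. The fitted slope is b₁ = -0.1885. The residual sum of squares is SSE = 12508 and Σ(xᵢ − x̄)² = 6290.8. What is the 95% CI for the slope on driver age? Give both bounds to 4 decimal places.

(-0.3032, -0.0738)

MSE = SSE/(n − 2) = 12508/583 = 21.4545.
SE(b₁) = √(MSE/Sₓₓ) = √(21.4545/6290.8) = 0.0583992.
df = n − 2 = 583.
t* = t_{0.025, 583} = 1.964041.
Margin = t* × SE = 1.964041 × 0.0583992 = 0.114698.
CI: -0.1885 ± 0.114698 → (-0.3032, -0.0738).
With 95% confidence, each one-unit increase in driver age is associated with a change of between -0.3032 and -0.0738 $1000s in insurance claim amount.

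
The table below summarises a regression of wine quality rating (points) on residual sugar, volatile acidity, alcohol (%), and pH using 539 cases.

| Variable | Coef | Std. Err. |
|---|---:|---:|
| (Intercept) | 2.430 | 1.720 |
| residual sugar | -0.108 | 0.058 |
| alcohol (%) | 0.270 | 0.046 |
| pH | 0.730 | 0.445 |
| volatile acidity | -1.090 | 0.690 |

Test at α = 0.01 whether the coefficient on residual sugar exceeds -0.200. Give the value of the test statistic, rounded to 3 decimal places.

Read off: b = -0.108, SE = 0.058 for residual sugar.
H₀: β₁ = -0.200 vs H₁: β₁ > -0.200.
t = (-0.108 − (-0.200)) / 0.058 = 1.586.
df = n − k − 1 = 539 − 4 − 1 = 534.
One-sided p ≈ 0.0566, which is ≥ 0.01, so fail to reject H₀.
The data do not give significant evidence that the true slope on residual sugar exceeds -0.200 points per unit, holding the other predictors fixed.

t = 1.586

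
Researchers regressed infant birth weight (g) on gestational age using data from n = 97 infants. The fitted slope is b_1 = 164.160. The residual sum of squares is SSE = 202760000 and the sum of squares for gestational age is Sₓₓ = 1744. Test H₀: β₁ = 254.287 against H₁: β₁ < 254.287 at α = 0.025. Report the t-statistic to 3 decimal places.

MSE = SSE/(n − 2) = 202760000/95 = 2.13432e+06.
SE(b_1) = √(MSE/Sₓₓ) = √(2.13432e+06/1744) = 34.9829.
t = (164.160 − 254.287) / 34.9829 = -2.576.
df = n − 2 = 95.
One-sided p ≈ 0.0058, which is < 0.025, so reject H₀.
There is evidence that the true slope on gestational age is below 254.287 g per unit.

t = -2.576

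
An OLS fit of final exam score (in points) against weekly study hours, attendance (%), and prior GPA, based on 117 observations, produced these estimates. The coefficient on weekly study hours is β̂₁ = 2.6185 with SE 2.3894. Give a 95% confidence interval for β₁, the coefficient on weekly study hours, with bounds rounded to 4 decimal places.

df = n − k − 1 = 117 − 3 − 1 = 113.
t* = t_{0.025, 113} = 1.98118.
Margin = t* × SE = 1.98118 × 2.3894 = 4.733832.
CI: 2.6185 ± 4.733832 → (-2.1153, 7.3523).
With 95% confidence, each one-unit increase in weekly study hours is associated with a change of between -2.1153 and 7.3523 points in final exam score, holding the other predictors fixed.

(-2.1153, 7.3523)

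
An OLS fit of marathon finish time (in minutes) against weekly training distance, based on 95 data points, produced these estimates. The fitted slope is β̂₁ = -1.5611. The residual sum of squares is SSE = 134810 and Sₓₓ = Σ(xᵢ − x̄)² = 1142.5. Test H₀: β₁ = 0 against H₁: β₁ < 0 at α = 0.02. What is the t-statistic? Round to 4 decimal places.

t = -1.3859

MSE = SSE/(n − 2) = 134810/93 = 1449.57.
SE(β̂₁) = √(MSE/Sₓₓ) = √(1449.57/1142.5) = 1.1264.
t = -1.5611 / 1.1264 = -1.3859.
df = n − 2 = 93.
One-sided p ≈ 0.0845, which is ≥ 0.02, so fail to reject H₀.
The data do not give significant evidence that the true slope on weekly training distance is negative.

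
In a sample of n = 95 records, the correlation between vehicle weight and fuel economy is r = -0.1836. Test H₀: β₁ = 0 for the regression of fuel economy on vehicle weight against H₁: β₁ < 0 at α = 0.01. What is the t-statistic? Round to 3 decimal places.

t = r·√(n − 2)/√(1 − r²) = -0.1836·√93/√0.966291 = -1.801.
df = n − 2 = 93.
One-sided p ≈ 0.0375, which is ≥ 0.01, so fail to reject H₀.
The data do not give significant evidence of a linear association between vehicle weight and fuel economy.

t = -1.801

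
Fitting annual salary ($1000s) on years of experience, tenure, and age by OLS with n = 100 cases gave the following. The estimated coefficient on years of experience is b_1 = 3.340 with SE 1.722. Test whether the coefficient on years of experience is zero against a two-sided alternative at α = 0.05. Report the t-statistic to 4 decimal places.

t = 1.9396

H₀: β₁ = 0 vs H₁: β₁ ≠ 0.
t = (b_1 − β₁⁰)/SE = 3.340 / 1.722 = 1.9396.
df = n − k − 1 = 100 − 3 − 1 = 96.
Two-sided p ≈ 0.0554, which is ≥ 0.05, so fail to reject H₀.
The data do not give significant evidence of an association between years of experience and annual salary, after adjusting for the other predictors.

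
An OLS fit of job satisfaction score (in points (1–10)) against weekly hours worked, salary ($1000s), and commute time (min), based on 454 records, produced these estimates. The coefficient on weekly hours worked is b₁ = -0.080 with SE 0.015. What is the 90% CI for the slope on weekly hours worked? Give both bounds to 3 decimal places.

(-0.105, -0.055)

df = n − k − 1 = 454 − 3 − 1 = 450.
t* = t_{0.05, 450} = 1.648247.
Margin = t* × SE = 1.648247 × 0.015 = 0.02472.
CI: -0.080 ± 0.02472 → (-0.105, -0.055).
With 90% confidence, each one-unit increase in weekly hours worked is associated with a change of between -0.105 and -0.055 points (1–10) in job satisfaction score, holding the other predictors fixed.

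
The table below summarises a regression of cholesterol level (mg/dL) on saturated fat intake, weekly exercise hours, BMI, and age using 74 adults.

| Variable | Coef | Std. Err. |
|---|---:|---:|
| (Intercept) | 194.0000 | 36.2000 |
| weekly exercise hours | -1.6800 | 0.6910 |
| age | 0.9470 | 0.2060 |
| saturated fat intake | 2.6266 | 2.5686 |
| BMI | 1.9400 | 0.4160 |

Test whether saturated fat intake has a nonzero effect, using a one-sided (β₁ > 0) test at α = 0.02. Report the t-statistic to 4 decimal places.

Read off: b = 2.6266, SE = 2.5686 for saturated fat intake.
H₀: β₁ = 0 vs H₁: β₁ > 0.
t = 2.6266 / 2.5686 = 1.0226.
df = n − k − 1 = 74 − 4 − 1 = 69.
One-sided p ≈ 0.1550, which is ≥ 0.02, so fail to reject H₀.
The data do not give significant evidence that the true slope on saturated fat intake is positive, holding the other predictors fixed.

t = 1.0226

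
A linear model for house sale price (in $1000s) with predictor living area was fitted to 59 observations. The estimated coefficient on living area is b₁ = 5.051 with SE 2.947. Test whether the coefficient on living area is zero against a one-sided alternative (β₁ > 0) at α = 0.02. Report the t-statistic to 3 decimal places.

H₀: β₁ = 0 vs H₁: β₁ > 0.
t = (b₁ − β₁⁰)/SE = 5.051 / 2.947 = 1.714.
df = n − 2 = 59 − 2 = 57.
One-sided p ≈ 0.0460, which is ≥ 0.02, so fail to reject H₀.
The data do not give significant evidence that the true slope on living area is positive.

t = 1.714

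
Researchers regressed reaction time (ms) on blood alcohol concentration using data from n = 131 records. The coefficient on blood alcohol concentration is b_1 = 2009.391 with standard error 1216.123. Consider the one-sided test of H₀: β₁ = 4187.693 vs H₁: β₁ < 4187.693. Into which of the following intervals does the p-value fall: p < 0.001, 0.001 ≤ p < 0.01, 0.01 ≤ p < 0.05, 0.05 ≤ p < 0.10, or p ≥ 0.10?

t = (2009.391 − 4187.693) / 1216.123 = -1.791.
df = n − 2 = 131 − 2 = 129.
One-sided p = P(T_{129} < t) ≈ 0.0378.
So 0.01 ≤ p < 0.05.

0.01 ≤ p < 0.05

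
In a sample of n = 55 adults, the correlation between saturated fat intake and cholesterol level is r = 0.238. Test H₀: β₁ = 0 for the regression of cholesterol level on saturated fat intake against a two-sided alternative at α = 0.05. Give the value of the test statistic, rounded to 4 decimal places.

t = 1.7839

t = r·√(n − 2)/√(1 − r²) = 0.238·√53/√0.943356 = 1.7839.
df = n − 2 = 53.
Two-sided p ≈ 0.0802, which is ≥ 0.05, so fail to reject H₀.
The data do not give significant evidence of a linear association between saturated fat intake and cholesterol level.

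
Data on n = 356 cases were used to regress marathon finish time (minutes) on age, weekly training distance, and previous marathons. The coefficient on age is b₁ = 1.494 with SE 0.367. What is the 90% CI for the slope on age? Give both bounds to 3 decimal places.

(0.889, 2.099)

df = n − k − 1 = 356 − 3 − 1 = 352.
t* = t_{0.05, 352} = 1.649194.
Margin = t* × SE = 1.649194 × 0.367 = 0.60525.
CI: 1.494 ± 0.60525 → (0.889, 2.099).
With 90% confidence, each one-unit increase in age is associated with a change of between 0.889 and 2.099 minutes in marathon finish time, holding the other predictors fixed.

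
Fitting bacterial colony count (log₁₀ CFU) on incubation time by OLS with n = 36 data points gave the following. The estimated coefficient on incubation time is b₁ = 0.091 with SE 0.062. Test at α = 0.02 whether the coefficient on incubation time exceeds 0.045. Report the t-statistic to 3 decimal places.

t = 0.742

H₀: β₁ = 0.045 vs H₁: β₁ > 0.045.
t = (b₁ − β₁⁰)/SE = (0.091 − 0.045) / 0.062 = 0.742.
df = n − 2 = 36 − 2 = 34.
One-sided p ≈ 0.2316, which is ≥ 0.02, so fail to reject H₀.
The data do not give significant evidence that the true slope on incubation time exceeds 0.045 log₁₀ CFU per unit.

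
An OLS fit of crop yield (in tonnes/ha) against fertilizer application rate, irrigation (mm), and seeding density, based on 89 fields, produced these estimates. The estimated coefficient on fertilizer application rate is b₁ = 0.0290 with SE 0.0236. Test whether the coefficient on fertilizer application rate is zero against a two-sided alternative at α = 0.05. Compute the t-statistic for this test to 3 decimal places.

t = 1.229

H₀: β₁ = 0 vs H₁: β₁ ≠ 0.
t = (b₁ − β₁⁰)/SE = 0.0290 / 0.0236 = 1.229.
df = n − k − 1 = 89 − 3 − 1 = 85.
Two-sided p ≈ 0.2225, which is ≥ 0.05, so fail to reject H₀.
The data do not give significant evidence of an association between fertilizer application rate and crop yield, after adjusting for the other predictors.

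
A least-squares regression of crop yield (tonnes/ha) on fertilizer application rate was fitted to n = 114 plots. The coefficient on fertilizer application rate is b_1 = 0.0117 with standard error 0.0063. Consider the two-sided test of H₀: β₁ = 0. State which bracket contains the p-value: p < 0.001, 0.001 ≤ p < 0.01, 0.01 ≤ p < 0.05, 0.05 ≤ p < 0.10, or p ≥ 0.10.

0.05 ≤ p < 0.10

t = 0.0117 / 0.0063 = 1.857.
df = n − 2 = 114 − 2 = 112.
Two-sided p = 2·P(T_{112} > |t|) ≈ 0.0659.
So 0.05 ≤ p < 0.10.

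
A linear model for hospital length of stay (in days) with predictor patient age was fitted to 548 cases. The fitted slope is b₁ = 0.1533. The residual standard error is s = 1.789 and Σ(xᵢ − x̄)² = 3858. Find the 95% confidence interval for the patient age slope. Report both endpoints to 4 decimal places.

SE(b₁) = s/√Sₓₓ = 1.789/√3858 = 0.0288024.
df = n − 2 = 546.
t* = t_{0.025, 546} = 1.964318.
Margin = t* × SE = 1.964318 × 0.0288024 = 0.056577.
CI: 0.1533 ± 0.056577 → (0.0967, 0.2099).
With 95% confidence, each one-unit increase in patient age is associated with a change of between 0.0967 and 0.2099 days in hospital length of stay.

(0.0967, 0.2099)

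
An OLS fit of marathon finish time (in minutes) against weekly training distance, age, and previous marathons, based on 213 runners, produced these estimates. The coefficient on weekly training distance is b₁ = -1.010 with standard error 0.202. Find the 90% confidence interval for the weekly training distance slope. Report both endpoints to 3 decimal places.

(-1.344, -0.676)

df = n − k − 1 = 213 − 3 − 1 = 209.
t* = t_{0.05, 209} = 1.652177.
Margin = t* × SE = 1.652177 × 0.202 = 0.33374.
CI: -1.010 ± 0.33374 → (-1.344, -0.676).
With 90% confidence, each one-unit increase in weekly training distance is associated with a change of between -1.344 and -0.676 minutes in marathon finish time, holding the other predictors fixed.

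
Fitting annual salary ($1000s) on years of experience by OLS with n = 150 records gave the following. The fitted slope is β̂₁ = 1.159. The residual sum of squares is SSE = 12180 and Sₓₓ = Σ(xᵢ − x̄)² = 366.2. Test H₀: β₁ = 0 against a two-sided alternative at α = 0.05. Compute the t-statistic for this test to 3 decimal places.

MSE = SSE/(n − 2) = 12180/148 = 82.2973.
SE(β̂₁) = √(MSE/Sₓₓ) = √(82.2973/366.2) = 0.47406.
t = 1.159 / 0.47406 = 2.445.
df = n − 2 = 148.
Two-sided p ≈ 0.0157, which is < 0.05, so reject H₀.
There is evidence that years of experience is associated with annual salary.

t = 2.445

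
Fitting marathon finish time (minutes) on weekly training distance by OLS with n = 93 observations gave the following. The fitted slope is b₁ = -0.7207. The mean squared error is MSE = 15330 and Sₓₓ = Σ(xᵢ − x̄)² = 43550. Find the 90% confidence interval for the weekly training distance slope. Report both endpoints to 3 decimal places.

SE(b₁) = √(MSE/Sₓₓ) = √(15330/43550) = 0.593304.
df = n − 2 = 91.
t* = t_{0.05, 91} = 1.661771.
Margin = t* × SE = 1.661771 × 0.593304 = 0.98593.
CI: -0.7207 ± 0.98593 → (-1.707, 0.265).
With 90% confidence, each one-unit increase in weekly training distance is associated with a change of between -1.707 and 0.265 minutes in marathon finish time.

(-1.707, 0.265)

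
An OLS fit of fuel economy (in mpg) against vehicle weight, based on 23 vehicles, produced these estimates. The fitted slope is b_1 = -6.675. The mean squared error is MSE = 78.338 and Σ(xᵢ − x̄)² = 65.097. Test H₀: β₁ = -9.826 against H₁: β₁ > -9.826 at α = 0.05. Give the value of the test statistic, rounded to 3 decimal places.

t = 2.872

SE(b_1) = √(MSE/Sₓₓ) = √(78.338/65.097) = 1.097.
t = (-6.675 − (-9.826)) / 1.097 = 2.872.
df = n − 2 = 21.
One-sided p ≈ 0.0046, which is < 0.05, so reject H₀.
There is evidence that the true slope on vehicle weight exceeds -9.826 mpg per unit.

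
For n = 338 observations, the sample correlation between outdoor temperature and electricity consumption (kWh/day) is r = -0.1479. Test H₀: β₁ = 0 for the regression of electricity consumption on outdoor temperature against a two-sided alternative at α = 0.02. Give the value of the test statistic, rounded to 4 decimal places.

t = r·√(n − 2)/√(1 − r²) = -0.1479·√336/√0.978126 = -2.7412.
df = n − 2 = 336.
Two-sided p ≈ 0.0064, which is < 0.02, so reject H₀.
There is evidence of a linear association between outdoor temperature and electricity consumption.

t = -2.7412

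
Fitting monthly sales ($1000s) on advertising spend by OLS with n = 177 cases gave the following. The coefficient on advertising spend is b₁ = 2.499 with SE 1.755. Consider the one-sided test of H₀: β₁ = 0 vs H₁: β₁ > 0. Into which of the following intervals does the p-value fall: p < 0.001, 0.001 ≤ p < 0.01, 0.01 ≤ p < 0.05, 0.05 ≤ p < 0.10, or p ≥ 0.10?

0.05 ≤ p < 0.10

t = 2.499 / 1.755 = 1.424.
df = n − 2 = 177 − 2 = 175.
One-sided p = P(T_{175} > t) ≈ 0.0781.
So 0.05 ≤ p < 0.10.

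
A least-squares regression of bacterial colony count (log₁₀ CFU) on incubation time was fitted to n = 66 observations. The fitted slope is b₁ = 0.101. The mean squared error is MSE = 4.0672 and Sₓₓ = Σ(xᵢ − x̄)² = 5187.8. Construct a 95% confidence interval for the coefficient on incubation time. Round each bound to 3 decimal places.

(0.045, 0.157)

SE(b₁) = √(MSE/Sₓₓ) = √(4.0672/5187.8) = 0.0279999.
df = n − 2 = 64.
t* = t_{0.025, 64} = 1.99773.
Margin = t* × SE = 1.99773 × 0.0279999 = 0.05594.
CI: 0.101 ± 0.05594 → (0.045, 0.157).
With 95% confidence, each one-unit increase in incubation time is associated with a change of between 0.045 and 0.157 log₁₀ CFU in bacterial colony count.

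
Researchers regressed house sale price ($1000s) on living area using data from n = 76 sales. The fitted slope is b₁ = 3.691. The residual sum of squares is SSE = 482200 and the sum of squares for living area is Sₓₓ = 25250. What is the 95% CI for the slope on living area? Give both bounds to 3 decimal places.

MSE = SSE/(n − 2) = 482200/74 = 6516.22.
SE(b₁) = √(MSE/Sₓₓ) = √(6516.22/25250) = 0.508004.
df = n − 2 = 74.
t* = t_{0.025, 74} = 1.992543.
Margin = t* × SE = 1.992543 × 0.508004 = 1.01222.
CI: 3.691 ± 1.01222 → (2.679, 4.703).
With 95% confidence, each one-unit increase in living area is associated with a change of between 2.679 and 4.703 $1000s in house sale price.

(2.679, 4.703)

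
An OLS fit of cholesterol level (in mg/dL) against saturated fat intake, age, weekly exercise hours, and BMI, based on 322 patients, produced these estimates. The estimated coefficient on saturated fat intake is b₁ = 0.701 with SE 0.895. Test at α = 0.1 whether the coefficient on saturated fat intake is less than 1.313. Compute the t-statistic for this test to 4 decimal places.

t = -0.6838

H₀: β₁ = 1.313 vs H₁: β₁ < 1.313.
t = (b₁ − β₁⁰)/SE = (0.701 − 1.313) / 0.895 = -0.6838.
df = n − k − 1 = 322 − 4 − 1 = 317.
One-sided p ≈ 0.2473, which is ≥ 0.1, so fail to reject H₀.
The data do not give significant evidence that the true slope on saturated fat intake is below 1.313 mg/dL per unit, holding the other predictors fixed.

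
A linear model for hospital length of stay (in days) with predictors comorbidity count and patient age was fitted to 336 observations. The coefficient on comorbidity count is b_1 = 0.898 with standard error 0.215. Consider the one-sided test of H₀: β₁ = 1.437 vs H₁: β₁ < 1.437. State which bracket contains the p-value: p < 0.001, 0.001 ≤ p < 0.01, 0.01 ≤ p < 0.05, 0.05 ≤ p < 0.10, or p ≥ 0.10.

0.001 ≤ p < 0.01

t = (0.898 − 1.437) / 0.215 = -2.507.
df = n − k − 1 = 336 − 2 − 1 = 333.
One-sided p = P(T_{333} < t) ≈ 0.0063.
So 0.001 ≤ p < 0.01.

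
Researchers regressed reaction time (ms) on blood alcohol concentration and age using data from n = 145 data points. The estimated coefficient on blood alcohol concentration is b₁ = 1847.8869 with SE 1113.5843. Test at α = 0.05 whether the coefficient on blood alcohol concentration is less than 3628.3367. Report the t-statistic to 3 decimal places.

t = -1.599

H₀: β₁ = 3628.3367 vs H₁: β₁ < 3628.3367.
t = (b₁ − β₁⁰)/SE = (1847.8869 − 3628.3367) / 1113.5843 = -1.599.
df = n − k − 1 = 145 − 2 − 1 = 142.
One-sided p ≈ 0.0560, which is ≥ 0.05, so fail to reject H₀.
The data do not give significant evidence that the true slope on blood alcohol concentration is below 3628.3367 ms per unit, holding the other predictors fixed.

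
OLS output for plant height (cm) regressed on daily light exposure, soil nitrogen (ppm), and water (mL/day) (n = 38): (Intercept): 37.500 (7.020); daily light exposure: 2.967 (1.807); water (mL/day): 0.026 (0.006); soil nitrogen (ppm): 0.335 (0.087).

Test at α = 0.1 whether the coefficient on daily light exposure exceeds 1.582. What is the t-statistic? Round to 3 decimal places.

t = 0.766

Read off: b = 2.967, SE = 1.807 for daily light exposure.
H₀: β₁ = 1.582 vs H₁: β₁ > 1.582.
t = (2.967 − 1.582) / 1.807 = 0.766.
df = n − k − 1 = 38 − 3 − 1 = 34.
One-sided p ≈ 0.2243, which is ≥ 0.1, so fail to reject H₀.
The data do not give significant evidence that the true slope on daily light exposure exceeds 1.582 cm per unit, holding the other predictors fixed.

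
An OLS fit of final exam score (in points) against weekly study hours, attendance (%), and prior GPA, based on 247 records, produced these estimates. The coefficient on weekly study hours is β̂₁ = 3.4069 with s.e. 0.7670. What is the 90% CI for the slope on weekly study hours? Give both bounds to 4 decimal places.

df = n − k − 1 = 247 − 3 − 1 = 243.
t* = t_{0.05, 243} = 1.651148.
Margin = t* × SE = 1.651148 × 0.7670 = 1.266431.
CI: 3.4069 ± 1.266431 → (2.1405, 4.6733).
With 90% confidence, each one-unit increase in weekly study hours is associated with a change of between 2.1405 and 4.6733 points in final exam score, holding the other predictors fixed.

(2.1405, 4.6733)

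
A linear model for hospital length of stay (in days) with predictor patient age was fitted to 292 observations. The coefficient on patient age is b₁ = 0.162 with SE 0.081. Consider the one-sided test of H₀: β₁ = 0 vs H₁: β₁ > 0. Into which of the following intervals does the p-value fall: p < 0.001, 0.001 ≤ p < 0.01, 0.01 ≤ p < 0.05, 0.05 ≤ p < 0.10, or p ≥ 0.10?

t = 0.162 / 0.081 = 2.000.
df = n − 2 = 292 − 2 = 290.
One-sided p = P(T_{290} > t) ≈ 0.0232.
So 0.01 ≤ p < 0.05.

0.01 ≤ p < 0.05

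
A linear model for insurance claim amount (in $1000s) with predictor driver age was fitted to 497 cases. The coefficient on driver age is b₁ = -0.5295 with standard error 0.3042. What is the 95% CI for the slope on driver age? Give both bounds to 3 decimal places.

df = n − 2 = 497 − 2 = 495.
t* = t_{0.025, 495} = 1.964768.
Margin = t* × SE = 1.964768 × 0.3042 = 0.59768.
CI: -0.5295 ± 0.59768 → (-1.127, 0.068).
With 95% confidence, each one-unit increase in driver age is associated with a change of between -1.127 and 0.068 $1000s in insurance claim amount.

(-1.127, 0.068)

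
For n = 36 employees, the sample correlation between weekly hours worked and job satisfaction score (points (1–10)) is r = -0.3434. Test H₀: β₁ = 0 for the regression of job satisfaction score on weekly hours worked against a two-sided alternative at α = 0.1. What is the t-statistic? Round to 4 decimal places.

t = r·√(n − 2)/√(1 − r²) = -0.3434·√34/√0.882076 = -2.1320.
df = n − 2 = 34.
Two-sided p ≈ 0.0403, which is < 0.1, so reject H₀.
There is evidence of a linear association between weekly hours worked and job satisfaction score.

t = -2.1320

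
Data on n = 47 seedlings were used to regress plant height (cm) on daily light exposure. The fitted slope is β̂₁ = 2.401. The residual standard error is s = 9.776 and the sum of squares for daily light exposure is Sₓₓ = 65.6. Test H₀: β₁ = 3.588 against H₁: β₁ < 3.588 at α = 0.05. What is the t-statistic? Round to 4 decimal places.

SE(β̂₁) = s/√Sₓₓ = 9.776/√65.6 = 1.20701.
t = (2.401 − 3.588) / 1.20701 = -0.9834.
df = n − 2 = 45.
One-sided p ≈ 0.1653, which is ≥ 0.05, so fail to reject H₀.
The data do not give significant evidence that the true slope on daily light exposure is below 3.588 cm per unit.

t = -0.9834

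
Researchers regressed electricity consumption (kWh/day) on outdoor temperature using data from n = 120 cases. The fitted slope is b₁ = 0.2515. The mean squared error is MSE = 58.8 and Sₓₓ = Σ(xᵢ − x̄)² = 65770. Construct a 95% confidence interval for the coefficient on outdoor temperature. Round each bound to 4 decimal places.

(0.1923, 0.3107)

SE(b₁) = √(MSE/Sₓₓ) = √(58.8/65770) = 0.0299002.
df = n − 2 = 118.
t* = t_{0.025, 118} = 1.980272.
Margin = t* × SE = 1.980272 × 0.0299002 = 0.059211.
CI: 0.2515 ± 0.059211 → (0.1923, 0.3107).
With 95% confidence, each one-unit increase in outdoor temperature is associated with a change of between 0.1923 and 0.3107 kWh/day in electricity consumption.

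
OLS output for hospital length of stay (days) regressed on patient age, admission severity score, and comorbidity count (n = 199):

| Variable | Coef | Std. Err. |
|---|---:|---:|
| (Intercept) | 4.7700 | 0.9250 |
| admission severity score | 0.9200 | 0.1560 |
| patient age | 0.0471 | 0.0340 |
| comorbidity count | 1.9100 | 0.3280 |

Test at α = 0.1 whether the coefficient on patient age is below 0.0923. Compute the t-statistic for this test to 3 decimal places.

t = -1.329

Read off: b = 0.0471, SE = 0.0340 for patient age.
H₀: β₁ = 0.0923 vs H₁: β₁ < 0.0923.
t = (0.0471 − 0.0923) / 0.0340 = -1.329.
df = n − k − 1 = 199 − 3 − 1 = 195.
One-sided p ≈ 0.0926, which is < 0.1, so reject H₀.
There is evidence that the true slope on patient age is below 0.0923 days per unit, holding the other predictors fixed.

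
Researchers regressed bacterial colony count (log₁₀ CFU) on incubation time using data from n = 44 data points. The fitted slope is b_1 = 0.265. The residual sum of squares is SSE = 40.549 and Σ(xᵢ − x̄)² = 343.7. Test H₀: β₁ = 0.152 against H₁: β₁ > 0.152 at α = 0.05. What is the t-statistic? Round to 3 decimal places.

t = 2.132

MSE = SSE/(n − 2) = 40.549/42 = 0.965452.
SE(b_1) = √(MSE/Sₓₓ) = √(0.965452/343.7) = 0.053.
t = (0.265 − 0.152) / 0.053 = 2.132.
df = n − 2 = 42.
One-sided p ≈ 0.0194, which is < 0.05, so reject H₀.
There is evidence that the true slope on incubation time exceeds 0.152 log₁₀ CFU per unit.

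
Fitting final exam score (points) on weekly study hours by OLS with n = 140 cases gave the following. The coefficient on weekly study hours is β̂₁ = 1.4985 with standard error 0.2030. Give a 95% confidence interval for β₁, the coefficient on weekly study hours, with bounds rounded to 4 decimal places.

(1.0971, 1.8999)

df = n − 2 = 140 − 2 = 138.
t* = t_{0.025, 138} = 1.977304.
Margin = t* × SE = 1.977304 × 0.2030 = 0.401393.
CI: 1.4985 ± 0.401393 → (1.0971, 1.8999).
With 95% confidence, each one-unit increase in weekly study hours is associated with a change of between 1.0971 and 1.8999 points in final exam score.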